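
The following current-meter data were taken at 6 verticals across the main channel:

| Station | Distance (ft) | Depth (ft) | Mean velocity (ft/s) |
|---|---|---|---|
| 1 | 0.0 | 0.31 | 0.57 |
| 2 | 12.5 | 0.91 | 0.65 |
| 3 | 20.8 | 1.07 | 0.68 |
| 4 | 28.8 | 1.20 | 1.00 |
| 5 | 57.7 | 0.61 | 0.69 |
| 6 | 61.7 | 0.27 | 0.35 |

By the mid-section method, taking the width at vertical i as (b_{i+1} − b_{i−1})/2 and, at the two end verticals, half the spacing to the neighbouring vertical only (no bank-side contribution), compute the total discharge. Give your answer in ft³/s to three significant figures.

w_1 = (12.5 − 0.0)/2 = 6.25 ft; q_1 = 0.57 × 0.31 × 6.25 = 1.104 ft³/s
w_2 = (20.8 − 0.0)/2 = 10.4 ft; q_2 = 0.65 × 0.91 × 10.4 = 6.152 ft³/s
w_3 = (28.8 − 12.5)/2 = 8.15 ft; q_3 = 0.68 × 1.07 × 8.15 = 5.930 ft³/s
w_4 = (57.7 − 20.8)/2 = 18.45 ft; q_4 = 1.00 × 1.20 × 18.45 = 22.14 ft³/s
w_5 = (61.7 − 28.8)/2 = 16.45 ft; q_5 = 0.69 × 0.61 × 16.45 = 6.924 ft³/s
w_6 = (61.7 − 57.7)/2 = 2 ft; q_6 = 0.35 × 0.27 × 2 = 0.1890 ft³/s
Q = Σ qᵢ = 42.44 ft³/s

42.4 ft³/s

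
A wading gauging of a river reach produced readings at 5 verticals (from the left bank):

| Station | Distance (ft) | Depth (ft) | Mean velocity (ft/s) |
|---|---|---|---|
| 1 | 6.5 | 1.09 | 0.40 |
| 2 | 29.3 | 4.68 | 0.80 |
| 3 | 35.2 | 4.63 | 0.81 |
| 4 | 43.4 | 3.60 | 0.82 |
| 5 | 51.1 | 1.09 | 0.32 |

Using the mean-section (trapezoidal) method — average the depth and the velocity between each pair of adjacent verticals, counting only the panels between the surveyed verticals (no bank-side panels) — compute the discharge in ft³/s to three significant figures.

99.4 ft³/s

Panel 1-2: Δb = 22.8 ft, d̄ = (1.09+4.68)/2 = 2.885, v̄ = (0.40+0.80)/2 = 0.6 → q = 22.8×2.885×0.6 = 39.47 ft³/s
Panel 2-3: Δb = 5.9 ft, d̄ = (4.68+4.63)/2 = 4.655, v̄ = (0.80+0.81)/2 = 0.805 → q = 5.9×4.655×0.805 = 22.11 ft³/s
Panel 3-4: Δb = 8.2 ft, d̄ = (4.63+3.60)/2 = 4.115, v̄ = (0.81+0.82)/2 = 0.815 → q = 8.2×4.115×0.815 = 27.50 ft³/s
Panel 4-5: Δb = 7.7 ft, d̄ = (3.60+1.09)/2 = 2.345, v̄ = (0.82+0.32)/2 = 0.57 → q = 7.7×2.345×0.57 = 10.29 ft³/s
Q = Σ q = 99.37 ft³/s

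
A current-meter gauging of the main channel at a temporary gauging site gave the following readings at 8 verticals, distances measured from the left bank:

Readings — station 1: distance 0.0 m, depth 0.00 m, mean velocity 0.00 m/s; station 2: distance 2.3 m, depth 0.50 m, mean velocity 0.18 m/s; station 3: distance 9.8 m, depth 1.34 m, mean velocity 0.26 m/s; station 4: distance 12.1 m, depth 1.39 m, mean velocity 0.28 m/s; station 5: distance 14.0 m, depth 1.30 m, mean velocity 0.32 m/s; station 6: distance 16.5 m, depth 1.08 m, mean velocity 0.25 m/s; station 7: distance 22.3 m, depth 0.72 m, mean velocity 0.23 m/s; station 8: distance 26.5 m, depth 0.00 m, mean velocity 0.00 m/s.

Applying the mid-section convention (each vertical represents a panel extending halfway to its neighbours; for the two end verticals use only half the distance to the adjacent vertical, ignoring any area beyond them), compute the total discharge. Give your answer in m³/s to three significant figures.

5.83 m³/s

w_2 = (9.8 − 0.0)/2 = 4.9 m; q_2 = 0.18 × 0.50 × 4.9 = 0.4410 m³/s
w_3 = (12.1 − 2.3)/2 = 4.9 m; q_3 = 0.26 × 1.34 × 4.9 = 1.707 m³/s
w_4 = (14.0 − 9.8)/2 = 2.1 m; q_4 = 0.28 × 1.39 × 2.1 = 0.8173 m³/s
w_5 = (16.5 − 12.1)/2 = 2.2 m; q_5 = 0.32 × 1.30 × 2.2 = 0.9152 m³/s
w_6 = (22.3 − 14.0)/2 = 4.15 m; q_6 = 0.25 × 1.08 × 4.15 = 1.121 m³/s
w_7 = (26.5 − 16.5)/2 = 5 m; q_7 = 0.23 × 0.72 × 5 = 0.8280 m³/s
Stations 1, 8 contribute zero (depth or velocity is 0).
Q = Σ qᵢ = 5.829 m³/s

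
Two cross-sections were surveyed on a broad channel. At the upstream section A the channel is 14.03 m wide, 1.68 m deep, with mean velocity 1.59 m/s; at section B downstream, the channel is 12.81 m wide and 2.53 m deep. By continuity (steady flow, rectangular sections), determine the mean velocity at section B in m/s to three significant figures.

Q = A₁V₁ = (14.03×1.68) × 1.59 = 37.48 m³/s
A₂ = 12.81 × 2.53 = 32.41 m²
V₂ = Q/A₂ = 37.48/32.41 = 1.156 m/s

1.16 m/s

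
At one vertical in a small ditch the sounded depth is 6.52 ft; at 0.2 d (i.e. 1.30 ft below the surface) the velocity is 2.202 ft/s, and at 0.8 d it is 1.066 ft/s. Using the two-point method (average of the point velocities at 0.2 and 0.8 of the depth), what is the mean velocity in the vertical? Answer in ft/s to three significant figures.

1.63 ft/s

v̄ = (2.202 + 1.066) / 2 = 1.634 ft/s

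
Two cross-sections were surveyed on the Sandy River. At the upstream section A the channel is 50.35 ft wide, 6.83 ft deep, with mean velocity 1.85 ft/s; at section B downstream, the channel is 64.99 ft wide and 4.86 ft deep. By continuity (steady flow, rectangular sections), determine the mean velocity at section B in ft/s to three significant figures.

2.01 ft/s

Q = A₁V₁ = (50.35×6.83) × 1.85 = 636.2 ft³/s
A₂ = 64.99 × 4.86 = 315.9 ft²
V₂ = Q/A₂ = 636.2/315.9 = 2.014 ft/s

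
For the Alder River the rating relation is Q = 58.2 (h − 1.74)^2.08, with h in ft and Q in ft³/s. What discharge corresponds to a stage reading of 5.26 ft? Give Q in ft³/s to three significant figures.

Q = 58.2 × (5.26 − 1.74)^2.08 = 58.2 × 3.52^2.08 = 797.5 ft³/s

798 ft³/s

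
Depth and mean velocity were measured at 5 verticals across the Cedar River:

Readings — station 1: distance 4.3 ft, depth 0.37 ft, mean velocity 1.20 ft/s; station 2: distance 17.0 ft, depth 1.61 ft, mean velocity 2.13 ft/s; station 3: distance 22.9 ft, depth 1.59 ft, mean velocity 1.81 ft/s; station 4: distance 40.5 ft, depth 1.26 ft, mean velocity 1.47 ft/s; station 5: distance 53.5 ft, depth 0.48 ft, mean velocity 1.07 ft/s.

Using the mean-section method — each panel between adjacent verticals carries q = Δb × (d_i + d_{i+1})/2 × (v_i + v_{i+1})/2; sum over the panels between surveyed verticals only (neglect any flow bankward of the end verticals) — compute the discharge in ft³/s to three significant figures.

Panel 1-2: Δb = 12.7 ft, d̄ = (0.37+1.61)/2 = 0.99, v̄ = (1.20+2.13)/2 = 1.665 → q = 12.7×0.99×1.665 = 20.93 ft³/s
Panel 2-3: Δb = 5.9 ft, d̄ = (1.61+1.59)/2 = 1.6, v̄ = (2.13+1.81)/2 = 1.97 → q = 5.9×1.6×1.97 = 18.60 ft³/s
Panel 3-4: Δb = 17.6 ft, d̄ = (1.59+1.26)/2 = 1.425, v̄ = (1.81+1.47)/2 = 1.64 → q = 17.6×1.425×1.64 = 41.13 ft³/s
Panel 4-5: Δb = 13 ft, d̄ = (1.26+0.48)/2 = 0.87, v̄ = (1.47+1.07)/2 = 1.27 → q = 13×0.87×1.27 = 14.36 ft³/s
Q = Σ q = 95.03 ft³/s

95.0 ft³/s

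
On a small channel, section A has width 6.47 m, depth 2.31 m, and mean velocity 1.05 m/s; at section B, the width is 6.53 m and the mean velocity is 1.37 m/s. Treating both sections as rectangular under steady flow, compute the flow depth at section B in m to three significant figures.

Q = A₁V₁ = (6.47×2.31) × 1.05 = 15.69 m³/s
d₂ = Q/(b₂ V₂) = 15.69/(6.53×1.37) = 1.754 m

1.75 m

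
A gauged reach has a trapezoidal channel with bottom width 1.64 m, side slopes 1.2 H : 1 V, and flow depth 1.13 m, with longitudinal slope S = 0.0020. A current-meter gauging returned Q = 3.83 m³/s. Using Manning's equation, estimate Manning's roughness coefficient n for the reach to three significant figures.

0.0298

A = (b + z·y)·y = (1.64 + 1.2×1.13)×1.13 = 3.385 m²
P = b + 2y√(1+z²) = 1.64 + 2×1.13×√(1+1.2²) = 5.170 m
R = A/P = 3.385/5.170 = 0.6548 m
n = (1/Q)·A·R^(2/3)·S^(1/2) = (1/3.83) × 3.385 × 0.7541 × 0.04472 = 0.02981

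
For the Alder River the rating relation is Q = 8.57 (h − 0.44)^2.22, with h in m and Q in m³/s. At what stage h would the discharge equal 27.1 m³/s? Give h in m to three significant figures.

h − h₀ = (Q/C)^(1/b) = (27.1/8.57)^(1/2.22) = 1.680 m
h = 0.44 + 1.680 = 2.120 m

2.12 m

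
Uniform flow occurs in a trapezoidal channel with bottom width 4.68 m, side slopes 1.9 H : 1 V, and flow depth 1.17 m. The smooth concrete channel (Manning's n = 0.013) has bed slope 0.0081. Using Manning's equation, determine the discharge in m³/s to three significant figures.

A = (b + z·y)·y = (4.68 + 1.9×1.17)×1.17 = 8.077 m²
P = b + 2y√(1+z²) = 4.68 + 2×1.17×√(1+1.9²) = 9.704 m
R = A/P = 8.077/9.704 = 0.8323 m
Q = (1/n)·A·R^(2/3)·S^(1/2) = (1/0.013) × 8.077 × 0.8323^(2/3) × 0.0081^(1/2) = 49.47 m³/s

49.5 m³/s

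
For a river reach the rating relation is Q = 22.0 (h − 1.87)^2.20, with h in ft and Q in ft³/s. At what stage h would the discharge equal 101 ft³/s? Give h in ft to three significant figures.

h − h₀ = (Q/C)^(1/b) = (101/22.0)^(1/2.20) = 1.999 ft
h = 1.87 + 1.999 = 3.869 ft

3.87 ft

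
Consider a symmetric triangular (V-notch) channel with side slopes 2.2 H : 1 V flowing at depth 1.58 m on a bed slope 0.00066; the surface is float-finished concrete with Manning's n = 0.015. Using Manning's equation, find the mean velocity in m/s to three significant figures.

A = z·y² = 2.2×1.58² = 5.492 m²
P = 2y√(1+z²) = 2×1.58×√(1+2.2²) = 7.636 m
R = A/P = 5.492/7.636 = 0.7192 m
Q = (1/n)·A·R^(2/3)·S^(1/2) = (1/0.015) × 5.492 × 0.7192^(2/3) × 0.00066^(1/2) = 7.551 m³/s
V = Q/A = 7.551/5.492 = 1.375 m/s

1.37 m/s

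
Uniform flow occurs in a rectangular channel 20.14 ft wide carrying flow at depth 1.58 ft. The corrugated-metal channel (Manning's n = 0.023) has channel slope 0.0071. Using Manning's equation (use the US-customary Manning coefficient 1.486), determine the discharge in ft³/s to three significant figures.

A = b·y = 20.14 × 1.58 = 31.82 ft²
P = b + 2y = 20.14 + 2×1.58 = 23.30 ft
R = A/P = 31.82/23.30 = 1.366 ft
Q = (1.486/n)·A·R^(2/3)·S^(1/2) = (1.486/0.023) × 31.82 × 1.366^(2/3) × 0.0071^(1/2) = 213.2 ft³/s

213 ft³/s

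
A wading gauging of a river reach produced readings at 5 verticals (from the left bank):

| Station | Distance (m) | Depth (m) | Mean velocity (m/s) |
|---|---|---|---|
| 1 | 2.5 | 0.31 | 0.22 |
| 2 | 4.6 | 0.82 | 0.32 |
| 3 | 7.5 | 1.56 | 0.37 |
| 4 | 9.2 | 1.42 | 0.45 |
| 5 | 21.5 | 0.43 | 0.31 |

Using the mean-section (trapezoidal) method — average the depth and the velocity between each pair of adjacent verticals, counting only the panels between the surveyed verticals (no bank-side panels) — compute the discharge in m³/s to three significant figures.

Panel 1-2: Δb = 2.1 m, d̄ = (0.31+0.82)/2 = 0.565, v̄ = (0.22+0.32)/2 = 0.27 → q = 2.1×0.565×0.27 = 0.3204 m³/s
Panel 2-3: Δb = 2.9 m, d̄ = (0.82+1.56)/2 = 1.19, v̄ = (0.32+0.37)/2 = 0.345 → q = 2.9×1.19×0.345 = 1.191 m³/s
Panel 3-4: Δb = 1.7 m, d̄ = (1.56+1.42)/2 = 1.49, v̄ = (0.37+0.45)/2 = 0.41 → q = 1.7×1.49×0.41 = 1.039 m³/s
Panel 4-5: Δb = 12.3 m, d̄ = (1.42+0.43)/2 = 0.925, v̄ = (0.45+0.31)/2 = 0.38 → q = 12.3×0.925×0.38 = 4.323 m³/s
Q = Σ q = 6.873 m³/s

6.87 m³/s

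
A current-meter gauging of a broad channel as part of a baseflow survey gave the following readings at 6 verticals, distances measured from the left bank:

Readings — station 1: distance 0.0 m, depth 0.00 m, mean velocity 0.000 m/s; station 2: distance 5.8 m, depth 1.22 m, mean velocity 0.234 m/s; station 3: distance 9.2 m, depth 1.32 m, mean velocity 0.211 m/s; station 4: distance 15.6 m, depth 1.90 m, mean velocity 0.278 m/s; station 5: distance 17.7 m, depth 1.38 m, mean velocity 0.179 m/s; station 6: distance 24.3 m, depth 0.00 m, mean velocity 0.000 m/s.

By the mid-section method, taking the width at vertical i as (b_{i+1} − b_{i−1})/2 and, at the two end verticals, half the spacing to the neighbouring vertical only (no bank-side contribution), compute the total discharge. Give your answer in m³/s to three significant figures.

6.00 m³/s

w_2 = (9.2 − 0.0)/2 = 4.6 m; q_2 = 0.234 × 1.22 × 4.6 = 1.313 m³/s
w_3 = (15.6 − 5.8)/2 = 4.9 m; q_3 = 0.211 × 1.32 × 4.9 = 1.365 m³/s
w_4 = (17.7 − 9.2)/2 = 4.25 m; q_4 = 0.278 × 1.90 × 4.25 = 2.245 m³/s
w_5 = (24.3 − 15.6)/2 = 4.35 m; q_5 = 0.179 × 1.38 × 4.35 = 1.075 m³/s
Stations 1, 6 contribute zero (depth or velocity is 0).
Q = Σ qᵢ = 5.997 m³/s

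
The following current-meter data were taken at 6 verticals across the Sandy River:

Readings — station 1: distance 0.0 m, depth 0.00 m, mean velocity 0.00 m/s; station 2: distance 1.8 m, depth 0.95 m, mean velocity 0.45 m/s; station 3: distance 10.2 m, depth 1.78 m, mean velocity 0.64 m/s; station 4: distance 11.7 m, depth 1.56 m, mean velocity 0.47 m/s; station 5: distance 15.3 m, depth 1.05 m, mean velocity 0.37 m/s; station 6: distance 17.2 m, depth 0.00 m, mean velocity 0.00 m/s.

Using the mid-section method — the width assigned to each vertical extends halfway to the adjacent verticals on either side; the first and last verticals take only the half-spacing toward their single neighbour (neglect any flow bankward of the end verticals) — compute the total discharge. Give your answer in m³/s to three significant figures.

10.8 m³/s

w_2 = (10.2 − 0.0)/2 = 5.1 m; q_2 = 0.45 × 0.95 × 5.1 = 2.180 m³/s
w_3 = (11.7 − 1.8)/2 = 4.95 m; q_3 = 0.64 × 1.78 × 4.95 = 5.639 m³/s
w_4 = (15.3 − 10.2)/2 = 2.55 m; q_4 = 0.47 × 1.56 × 2.55 = 1.870 m³/s
w_5 = (17.2 − 11.7)/2 = 2.75 m; q_5 = 0.37 × 1.05 × 2.75 = 1.068 m³/s
Stations 1, 6 contribute zero (depth or velocity is 0).
Q = Σ qᵢ = 10.76 m³/s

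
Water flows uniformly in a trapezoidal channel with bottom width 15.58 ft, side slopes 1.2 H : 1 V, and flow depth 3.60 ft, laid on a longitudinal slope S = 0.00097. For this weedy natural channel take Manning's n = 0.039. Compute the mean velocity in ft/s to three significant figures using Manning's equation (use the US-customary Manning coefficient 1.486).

2.28 ft/s

A = (b + z·y)·y = (15.58 + 1.2×3.60)×3.60 = 71.64 ft²
P = b + 2y√(1+z²) = 15.58 + 2×3.60×√(1+1.2²) = 26.83 ft
R = A/P = 71.64/26.83 = 2.670 ft
Q = (1.486/n)·A·R^(2/3)·S^(1/2) = (1.486/0.039) × 71.64 × 2.670^(2/3) × 0.00097^(1/2) = 163.6 ft³/s
V = Q/A = 163.6/71.64 = 2.284 ft/s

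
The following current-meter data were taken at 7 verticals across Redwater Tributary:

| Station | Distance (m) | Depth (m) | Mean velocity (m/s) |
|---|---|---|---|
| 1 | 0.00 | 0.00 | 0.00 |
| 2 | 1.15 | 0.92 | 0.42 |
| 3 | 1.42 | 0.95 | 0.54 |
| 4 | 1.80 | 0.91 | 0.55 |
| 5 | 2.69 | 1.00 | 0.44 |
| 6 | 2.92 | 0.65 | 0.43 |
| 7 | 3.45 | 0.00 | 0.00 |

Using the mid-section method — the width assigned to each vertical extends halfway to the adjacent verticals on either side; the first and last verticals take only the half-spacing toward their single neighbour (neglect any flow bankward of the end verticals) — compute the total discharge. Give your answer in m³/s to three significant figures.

1.11 m³/s

w_2 = (1.42 − 0.00)/2 = 0.71 m; q_2 = 0.42 × 0.92 × 0.71 = 0.2743 m³/s
w_3 = (1.80 − 1.15)/2 = 0.325 m; q_3 = 0.54 × 0.95 × 0.325 = 0.1667 m³/s
w_4 = (2.69 − 1.42)/2 = 0.635 m; q_4 = 0.55 × 0.91 × 0.635 = 0.3178 m³/s
w_5 = (2.92 − 1.80)/2 = 0.56 m; q_5 = 0.44 × 1.00 × 0.56 = 0.2464 m³/s
w_6 = (3.45 − 2.69)/2 = 0.38 m; q_6 = 0.43 × 0.65 × 0.38 = 0.1062 m³/s
Stations 1, 7 contribute zero (depth or velocity is 0).
Q = Σ qᵢ = 1.111 m³/s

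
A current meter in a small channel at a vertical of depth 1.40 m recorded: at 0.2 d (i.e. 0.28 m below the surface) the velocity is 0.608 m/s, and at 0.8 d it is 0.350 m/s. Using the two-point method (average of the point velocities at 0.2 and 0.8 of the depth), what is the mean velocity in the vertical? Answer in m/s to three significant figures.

v̄ = (0.608 + 0.350) / 2 = 0.4790 m/s

0.479 m/s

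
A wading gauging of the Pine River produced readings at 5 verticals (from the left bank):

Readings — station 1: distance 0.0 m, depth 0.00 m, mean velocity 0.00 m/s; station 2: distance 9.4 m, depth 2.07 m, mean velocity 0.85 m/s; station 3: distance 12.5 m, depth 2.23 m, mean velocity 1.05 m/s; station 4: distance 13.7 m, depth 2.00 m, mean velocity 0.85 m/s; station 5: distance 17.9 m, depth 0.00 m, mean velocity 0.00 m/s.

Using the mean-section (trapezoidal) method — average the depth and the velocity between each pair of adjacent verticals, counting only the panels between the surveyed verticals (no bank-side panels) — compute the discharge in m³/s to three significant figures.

14.7 m³/s

Panel 1-2: Δb = 9.4 m, d̄ = (0.00+2.07)/2 = 1.035, v̄ = (0.00+0.85)/2 = 0.425 → q = 9.4×1.035×0.425 = 4.135 m³/s
Panel 2-3: Δb = 3.1 m, d̄ = (2.07+2.23)/2 = 2.15, v̄ = (0.85+1.05)/2 = 0.95 → q = 3.1×2.15×0.95 = 6.332 m³/s
Panel 3-4: Δb = 1.2 m, d̄ = (2.23+2.00)/2 = 2.115, v̄ = (1.05+0.85)/2 = 0.95 → q = 1.2×2.115×0.95 = 2.411 m³/s
Panel 4-5: Δb = 4.2 m, d̄ = (2.00+0.00)/2 = 1, v̄ = (0.85+0.00)/2 = 0.425 → q = 4.2×1×0.425 = 1.785 m³/s
Q = Σ q = 14.66 m³/s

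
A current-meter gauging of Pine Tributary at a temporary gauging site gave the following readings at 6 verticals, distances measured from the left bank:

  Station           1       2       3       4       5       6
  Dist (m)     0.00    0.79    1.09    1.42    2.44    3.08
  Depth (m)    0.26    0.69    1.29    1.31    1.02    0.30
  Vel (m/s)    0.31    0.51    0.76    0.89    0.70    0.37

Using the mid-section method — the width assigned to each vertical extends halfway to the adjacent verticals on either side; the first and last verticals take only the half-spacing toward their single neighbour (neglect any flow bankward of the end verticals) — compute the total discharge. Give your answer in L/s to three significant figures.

w_1 = (0.79 − 0.00)/2 = 0.395 m; q_1 = 0.31 × 0.26 × 0.395 = 0.03184 m³/s
w_2 = (1.09 − 0.00)/2 = 0.545 m; q_2 = 0.51 × 0.69 × 0.545 = 0.1918 m³/s
w_3 = (1.42 − 0.79)/2 = 0.315 m; q_3 = 0.76 × 1.29 × 0.315 = 0.3088 m³/s
w_4 = (2.44 − 1.09)/2 = 0.675 m; q_4 = 0.89 × 1.31 × 0.675 = 0.7870 m³/s
w_5 = (3.08 − 1.42)/2 = 0.83 m; q_5 = 0.70 × 1.02 × 0.83 = 0.5926 m³/s
w_6 = (3.08 − 2.44)/2 = 0.32 m; q_6 = 0.37 × 0.30 × 0.32 = 0.03552 m³/s
Q = Σ qᵢ = 1.948 m³/s
= 1.948 × 1000 = 1948 L/s

1950 L/s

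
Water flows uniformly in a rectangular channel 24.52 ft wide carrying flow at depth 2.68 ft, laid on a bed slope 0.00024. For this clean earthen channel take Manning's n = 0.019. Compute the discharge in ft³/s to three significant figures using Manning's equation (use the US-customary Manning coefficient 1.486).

A = b·y = 24.52 × 2.68 = 65.71 ft²
P = b + 2y = 24.52 + 2×2.68 = 29.88 ft
R = A/P = 65.71/29.88 = 2.199 ft
Q = (1.486/n)·A·R^(2/3)·S^(1/2) = (1.486/0.019) × 65.71 × 2.199^(2/3) × 0.00024^(1/2) = 134.7 ft³/s

135 ft³/s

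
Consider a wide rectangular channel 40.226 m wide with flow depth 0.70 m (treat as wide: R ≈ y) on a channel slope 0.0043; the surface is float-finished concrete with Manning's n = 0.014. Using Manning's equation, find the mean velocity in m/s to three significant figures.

3.69 m/s

A = b·y = 40.226 × 0.70 = 28.16 m²
Wide channel: R ≈ y = 0.70 m
Q = (1/n)·A·R^(2/3)·S^(1/2) = (1/0.014) × 28.16 × 0.7000^(2/3) × 0.0043^(1/2) = 104.0 m³/s
V = Q/A = 104.0/28.16 = 3.693 m/s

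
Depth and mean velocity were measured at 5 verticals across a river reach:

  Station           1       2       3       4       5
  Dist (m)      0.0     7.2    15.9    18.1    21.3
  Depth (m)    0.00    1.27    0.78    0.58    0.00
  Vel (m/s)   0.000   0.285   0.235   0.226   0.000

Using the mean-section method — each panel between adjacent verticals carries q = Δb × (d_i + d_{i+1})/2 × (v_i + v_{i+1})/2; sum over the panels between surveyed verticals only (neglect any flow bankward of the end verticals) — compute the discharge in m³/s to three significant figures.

Panel 1-2: Δb = 7.2 m, d̄ = (0.00+1.27)/2 = 0.635, v̄ = (0.000+0.285)/2 = 0.1425 → q = 7.2×0.635×0.1425 = 0.6515 m³/s
Panel 2-3: Δb = 8.7 m, d̄ = (1.27+0.78)/2 = 1.025, v̄ = (0.285+0.235)/2 = 0.26 → q = 8.7×1.025×0.26 = 2.319 m³/s
Panel 3-4: Δb = 2.2 m, d̄ = (0.78+0.58)/2 = 0.68, v̄ = (0.235+0.226)/2 = 0.2305 → q = 2.2×0.68×0.2305 = 0.3448 m³/s
Panel 4-5: Δb = 3.2 m, d̄ = (0.58+0.00)/2 = 0.29, v̄ = (0.226+0.000)/2 = 0.113 → q = 3.2×0.29×0.113 = 0.1049 m³/s
Q = Σ q = 3.420 m³/s

3.42 m³/s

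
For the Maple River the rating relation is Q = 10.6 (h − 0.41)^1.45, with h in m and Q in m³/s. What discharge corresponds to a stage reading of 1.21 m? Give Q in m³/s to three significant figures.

7.67 m³/s

Q = 10.6 × (1.21 − 0.41)^1.45 = 10.6 × 0.8^1.45 = 7.670 m³/s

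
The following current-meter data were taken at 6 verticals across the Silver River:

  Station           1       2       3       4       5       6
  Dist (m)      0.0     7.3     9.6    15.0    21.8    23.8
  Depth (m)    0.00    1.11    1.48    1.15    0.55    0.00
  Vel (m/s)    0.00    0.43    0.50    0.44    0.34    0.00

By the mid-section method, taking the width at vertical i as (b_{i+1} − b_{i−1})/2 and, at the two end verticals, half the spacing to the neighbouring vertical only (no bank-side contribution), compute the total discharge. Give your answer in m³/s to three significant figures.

w_2 = (9.6 − 0.0)/2 = 4.8 m; q_2 = 0.43 × 1.11 × 4.8 = 2.291 m³/s
w_3 = (15.0 − 7.3)/2 = 3.85 m; q_3 = 0.50 × 1.48 × 3.85 = 2.849 m³/s
w_4 = (21.8 − 9.6)/2 = 6.1 m; q_4 = 0.44 × 1.15 × 6.1 = 3.087 m³/s
w_5 = (23.8 − 15.0)/2 = 4.4 m; q_5 = 0.34 × 0.55 × 4.4 = 0.8228 m³/s
Stations 1, 6 contribute zero (depth or velocity is 0).
Q = Σ qᵢ = 9.049 m³/s

9.05 m³/s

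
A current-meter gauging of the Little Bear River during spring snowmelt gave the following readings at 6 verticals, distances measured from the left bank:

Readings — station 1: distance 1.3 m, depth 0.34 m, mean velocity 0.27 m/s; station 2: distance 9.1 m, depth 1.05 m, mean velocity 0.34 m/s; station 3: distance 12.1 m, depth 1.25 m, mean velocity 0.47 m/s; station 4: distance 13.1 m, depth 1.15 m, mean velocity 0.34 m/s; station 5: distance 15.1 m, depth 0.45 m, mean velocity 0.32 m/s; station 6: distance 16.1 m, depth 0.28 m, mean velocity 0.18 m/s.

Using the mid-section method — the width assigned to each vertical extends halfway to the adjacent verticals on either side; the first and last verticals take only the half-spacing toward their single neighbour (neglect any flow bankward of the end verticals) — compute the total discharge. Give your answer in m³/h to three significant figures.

15400 m³/h

w_1 = (9.1 − 1.3)/2 = 3.9 m; q_1 = 0.27 × 0.34 × 3.9 = 0.3580 m³/s
w_2 = (12.1 − 1.3)/2 = 5.4 m; q_2 = 0.34 × 1.05 × 5.4 = 1.928 m³/s
w_3 = (13.1 − 9.1)/2 = 2 m; q_3 = 0.47 × 1.25 × 2 = 1.175 m³/s
w_4 = (15.1 − 12.1)/2 = 1.5 m; q_4 = 0.34 × 1.15 × 1.5 = 0.5865 m³/s
w_5 = (16.1 − 13.1)/2 = 1.5 m; q_5 = 0.32 × 0.45 × 1.5 = 0.2160 m³/s
w_6 = (16.1 − 15.1)/2 = 0.5 m; q_6 = 0.18 × 0.28 × 0.5 = 0.02520 m³/s
Q = Σ qᵢ = 4.289 m³/s
= 4.289 × 3600 = 15440 m³/h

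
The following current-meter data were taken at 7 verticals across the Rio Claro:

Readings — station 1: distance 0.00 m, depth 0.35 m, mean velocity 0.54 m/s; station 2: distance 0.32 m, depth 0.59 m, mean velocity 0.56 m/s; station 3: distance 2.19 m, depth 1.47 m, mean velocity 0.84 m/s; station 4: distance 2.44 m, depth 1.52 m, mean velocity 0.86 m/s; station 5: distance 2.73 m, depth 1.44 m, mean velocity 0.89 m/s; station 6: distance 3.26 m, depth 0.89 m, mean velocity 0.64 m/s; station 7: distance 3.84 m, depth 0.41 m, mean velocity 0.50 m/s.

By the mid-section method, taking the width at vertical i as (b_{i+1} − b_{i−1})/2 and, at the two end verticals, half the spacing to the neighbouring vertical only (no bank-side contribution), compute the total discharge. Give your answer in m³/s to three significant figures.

w_1 = (0.32 − 0.00)/2 = 0.16 m; q_1 = 0.54 × 0.35 × 0.16 = 0.03024 m³/s
w_2 = (2.19 − 0.00)/2 = 1.095 m; q_2 = 0.56 × 0.59 × 1.095 = 0.3618 m³/s
w_3 = (2.44 − 0.32)/2 = 1.06 m; q_3 = 0.84 × 1.47 × 1.06 = 1.309 m³/s
w_4 = (2.73 − 2.19)/2 = 0.27 m; q_4 = 0.86 × 1.52 × 0.27 = 0.3529 m³/s
w_5 = (3.26 − 2.44)/2 = 0.41 m; q_5 = 0.89 × 1.44 × 0.41 = 0.5255 m³/s
w_6 = (3.84 − 2.73)/2 = 0.555 m; q_6 = 0.64 × 0.89 × 0.555 = 0.3161 m³/s
w_7 = (3.84 − 3.26)/2 = 0.29 m; q_7 = 0.50 × 0.41 × 0.29 = 0.05945 m³/s
Q = Σ qᵢ = 2.955 m³/s

2.95 m³/s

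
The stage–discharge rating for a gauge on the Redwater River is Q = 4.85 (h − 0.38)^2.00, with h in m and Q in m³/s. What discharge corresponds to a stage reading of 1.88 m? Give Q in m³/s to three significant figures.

10.9 m³/s

Q = 4.85 × (1.88 − 0.38)^2.00 = 4.85 × 1.5^2.00 = 10.91 m³/s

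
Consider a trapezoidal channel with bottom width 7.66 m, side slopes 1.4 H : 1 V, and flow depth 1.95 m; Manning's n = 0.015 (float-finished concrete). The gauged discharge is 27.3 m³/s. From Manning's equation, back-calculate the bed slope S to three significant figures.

0.000258

A = (b + z·y)·y = (7.66 + 1.4×1.95)×1.95 = 20.26 m²
P = b + 2y√(1+z²) = 7.66 + 2×1.95×√(1+1.4²) = 14.37 m
R = A/P = 20.26/14.37 = 1.410 m
S = (Q·n / (1·A·R^(2/3)))² = (27.3×0.015 / (1×20.26×1.257))² = 0.0002584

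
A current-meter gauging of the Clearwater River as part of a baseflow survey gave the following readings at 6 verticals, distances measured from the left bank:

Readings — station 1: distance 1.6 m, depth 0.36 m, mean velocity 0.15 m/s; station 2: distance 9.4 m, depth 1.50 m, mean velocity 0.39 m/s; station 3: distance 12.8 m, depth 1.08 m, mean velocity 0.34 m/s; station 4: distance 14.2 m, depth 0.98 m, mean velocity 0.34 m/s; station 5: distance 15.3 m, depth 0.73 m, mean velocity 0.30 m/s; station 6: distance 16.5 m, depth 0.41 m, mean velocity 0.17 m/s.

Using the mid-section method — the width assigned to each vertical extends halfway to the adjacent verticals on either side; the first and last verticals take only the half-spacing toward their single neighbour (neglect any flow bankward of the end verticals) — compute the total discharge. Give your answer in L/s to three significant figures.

5080 L/s

w_1 = (9.4 − 1.6)/2 = 3.9 m; q_1 = 0.15 × 0.36 × 3.9 = 0.2106 m³/s
w_2 = (12.8 − 1.6)/2 = 5.6 m; q_2 = 0.39 × 1.50 × 5.6 = 3.276 m³/s
w_3 = (14.2 − 9.4)/2 = 2.4 m; q_3 = 0.34 × 1.08 × 2.4 = 0.8813 m³/s
w_4 = (15.3 − 12.8)/2 = 1.25 m; q_4 = 0.34 × 0.98 × 1.25 = 0.4165 m³/s
w_5 = (16.5 − 14.2)/2 = 1.15 m; q_5 = 0.30 × 0.73 × 1.15 = 0.2519 m³/s
w_6 = (16.5 − 15.3)/2 = 0.6 m; q_6 = 0.17 × 0.41 × 0.6 = 0.04182 m³/s
Q = Σ qᵢ = 5.078 m³/s
= 5.078 × 1000 = 5078 L/s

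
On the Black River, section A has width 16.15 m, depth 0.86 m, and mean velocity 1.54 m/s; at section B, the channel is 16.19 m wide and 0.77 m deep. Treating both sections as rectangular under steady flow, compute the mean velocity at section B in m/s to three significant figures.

1.72 m/s

Q = A₁V₁ = (16.15×0.86) × 1.54 = 21.39 m³/s
A₂ = 16.19 × 0.77 = 12.47 m²
V₂ = Q/A₂ = 21.39/12.47 = 1.716 m/s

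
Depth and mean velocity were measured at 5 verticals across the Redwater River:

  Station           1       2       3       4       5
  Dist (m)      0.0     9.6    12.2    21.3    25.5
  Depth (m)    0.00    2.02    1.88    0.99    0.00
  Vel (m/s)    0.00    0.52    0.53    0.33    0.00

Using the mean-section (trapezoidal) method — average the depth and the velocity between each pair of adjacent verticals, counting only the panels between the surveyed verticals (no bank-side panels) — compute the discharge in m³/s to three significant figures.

Panel 1-2: Δb = 9.6 m, d̄ = (0.00+2.02)/2 = 1.01, v̄ = (0.00+0.52)/2 = 0.26 → q = 9.6×1.01×0.26 = 2.521 m³/s
Panel 2-3: Δb = 2.6 m, d̄ = (2.02+1.88)/2 = 1.95, v̄ = (0.52+0.53)/2 = 0.525 → q = 2.6×1.95×0.525 = 2.662 m³/s
Panel 3-4: Δb = 9.1 m, d̄ = (1.88+0.99)/2 = 1.435, v̄ = (0.53+0.33)/2 = 0.43 → q = 9.1×1.435×0.43 = 5.615 m³/s
Panel 4-5: Δb = 4.2 m, d̄ = (0.99+0.00)/2 = 0.495, v̄ = (0.33+0.00)/2 = 0.165 → q = 4.2×0.495×0.165 = 0.3430 m³/s
Q = Σ q = 11.14 m³/s

11.1 m³/s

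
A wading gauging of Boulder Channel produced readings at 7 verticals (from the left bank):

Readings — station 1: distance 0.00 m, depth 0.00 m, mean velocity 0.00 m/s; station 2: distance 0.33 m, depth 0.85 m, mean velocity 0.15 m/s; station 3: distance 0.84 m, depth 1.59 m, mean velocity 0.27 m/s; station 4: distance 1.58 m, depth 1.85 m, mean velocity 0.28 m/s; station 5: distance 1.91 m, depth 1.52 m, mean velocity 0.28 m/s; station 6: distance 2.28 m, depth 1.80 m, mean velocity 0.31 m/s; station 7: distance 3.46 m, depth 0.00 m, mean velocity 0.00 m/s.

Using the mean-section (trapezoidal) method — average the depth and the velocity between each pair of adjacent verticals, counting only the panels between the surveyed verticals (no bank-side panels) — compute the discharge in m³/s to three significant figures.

Panel 1-2: Δb = 0.33 m, d̄ = (0.00+0.85)/2 = 0.425, v̄ = (0.00+0.15)/2 = 0.075 → q = 0.33×0.425×0.075 = 0.01052 m³/s
Panel 2-3: Δb = 0.51 m, d̄ = (0.85+1.59)/2 = 1.22, v̄ = (0.15+0.27)/2 = 0.21 → q = 0.51×1.22×0.21 = 0.1307 m³/s
Panel 3-4: Δb = 0.74 m, d̄ = (1.59+1.85)/2 = 1.72, v̄ = (0.27+0.28)/2 = 0.275 → q = 0.74×1.72×0.275 = 0.3500 m³/s
Panel 4-5: Δb = 0.33 m, d̄ = (1.85+1.52)/2 = 1.685, v̄ = (0.28+0.28)/2 = 0.28 → q = 0.33×1.685×0.28 = 0.1557 m³/s
Panel 5-6: Δb = 0.37 m, d̄ = (1.52+1.80)/2 = 1.66, v̄ = (0.28+0.31)/2 = 0.295 → q = 0.37×1.66×0.295 = 0.1812 m³/s
Panel 6-7: Δb = 1.18 m, d̄ = (1.80+0.00)/2 = 0.9, v̄ = (0.31+0.00)/2 = 0.155 → q = 1.18×0.9×0.155 = 0.1646 m³/s
Q = Σ q = 0.9927 m³/s

0.993 m³/s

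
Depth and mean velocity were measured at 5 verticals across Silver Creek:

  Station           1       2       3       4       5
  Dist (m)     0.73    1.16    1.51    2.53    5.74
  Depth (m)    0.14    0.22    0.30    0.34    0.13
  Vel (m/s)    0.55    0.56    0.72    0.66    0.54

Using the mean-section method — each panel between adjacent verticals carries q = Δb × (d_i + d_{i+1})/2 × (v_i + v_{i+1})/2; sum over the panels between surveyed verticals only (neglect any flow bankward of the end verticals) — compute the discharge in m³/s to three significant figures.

0.779 m³/s

Panel 1-2: Δb = 0.43 m, d̄ = (0.14+0.22)/2 = 0.18, v̄ = (0.55+0.56)/2 = 0.555 → q = 0.43×0.18×0.555 = 0.04296 m³/s
Panel 2-3: Δb = 0.35 m, d̄ = (0.22+0.30)/2 = 0.26, v̄ = (0.56+0.72)/2 = 0.64 → q = 0.35×0.26×0.64 = 0.05824 m³/s
Panel 3-4: Δb = 1.02 m, d̄ = (0.30+0.34)/2 = 0.32, v̄ = (0.72+0.66)/2 = 0.69 → q = 1.02×0.32×0.69 = 0.2252 m³/s
Panel 4-5: Δb = 3.21 m, d̄ = (0.34+0.13)/2 = 0.235, v̄ = (0.66+0.54)/2 = 0.6 → q = 3.21×0.235×0.6 = 0.4526 m³/s
Q = Σ q = 0.7790 m³/s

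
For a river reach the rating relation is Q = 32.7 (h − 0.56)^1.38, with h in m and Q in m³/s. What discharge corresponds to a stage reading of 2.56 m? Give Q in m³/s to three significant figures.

Q = 32.7 × (2.56 − 0.56)^1.38 = 32.7 × 2^1.38 = 85.11 m³/s

85.1 m³/s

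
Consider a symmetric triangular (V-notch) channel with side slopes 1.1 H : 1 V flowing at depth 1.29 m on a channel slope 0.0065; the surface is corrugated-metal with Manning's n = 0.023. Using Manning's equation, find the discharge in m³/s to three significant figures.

A = z·y² = 1.1×1.29² = 1.831 m²
P = 2y√(1+z²) = 2×1.29×√(1+1.1²) = 3.835 m
R = A/P = 1.831/3.835 = 0.4773 m
Q = (1/n)·A·R^(2/3)·S^(1/2) = (1/0.023) × 1.831 × 0.4773^(2/3) × 0.0065^(1/2) = 3.919 m³/s

3.92 m³/s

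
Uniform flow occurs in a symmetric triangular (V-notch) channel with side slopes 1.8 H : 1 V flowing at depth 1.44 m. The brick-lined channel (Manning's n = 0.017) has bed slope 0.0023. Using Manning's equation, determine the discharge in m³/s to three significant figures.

A = z·y² = 1.8×1.44² = 3.732 m²
P = 2y√(1+z²) = 2×1.44×√(1+1.8²) = 5.930 m
R = A/P = 3.732/5.930 = 0.6294 m
Q = (1/n)·A·R^(2/3)·S^(1/2) = (1/0.017) × 3.732 × 0.6294^(2/3) × 0.0023^(1/2) = 7.733 m³/s

7.73 m³/s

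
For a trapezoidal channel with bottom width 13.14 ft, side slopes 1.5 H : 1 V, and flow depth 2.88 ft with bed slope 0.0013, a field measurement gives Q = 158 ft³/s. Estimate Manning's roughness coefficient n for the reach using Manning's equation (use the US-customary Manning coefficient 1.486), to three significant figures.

A = (b + z·y)·y = (13.14 + 1.5×2.88)×2.88 = 50.28 ft²
P = b + 2y√(1+z²) = 13.14 + 2×2.88×√(1+1.5²) = 23.52 ft
R = A/P = 50.28/23.52 = 2.138 ft
n = (1.486/Q)·A·R^(2/3)·S^(1/2) = (1.486/158) × 50.28 × 1.659 × 0.03606 = 0.02830

0.0283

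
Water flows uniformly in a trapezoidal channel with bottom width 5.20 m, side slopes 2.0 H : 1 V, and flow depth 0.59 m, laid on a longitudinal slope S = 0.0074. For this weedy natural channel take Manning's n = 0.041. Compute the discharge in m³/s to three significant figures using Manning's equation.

4.84 m³/s

A = (b + z·y)·y = (5.20 + 2.0×0.59)×0.59 = 3.764 m²
P = b + 2y√(1+z²) = 5.20 + 2×0.59×√(1+2.0²) = 7.839 m
R = A/P = 3.764/7.839 = 0.4802 m
Q = (1/n)·A·R^(2/3)·S^(1/2) = (1/0.041) × 3.764 × 0.4802^(2/3) × 0.0074^(1/2) = 4.843 m³/s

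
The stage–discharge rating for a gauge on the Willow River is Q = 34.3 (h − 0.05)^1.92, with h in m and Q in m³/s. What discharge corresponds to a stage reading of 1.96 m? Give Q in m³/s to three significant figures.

119 m³/s

Q = 34.3 × (1.96 − 0.05)^1.92 = 34.3 × 1.91^1.92 = 118.8 m³/s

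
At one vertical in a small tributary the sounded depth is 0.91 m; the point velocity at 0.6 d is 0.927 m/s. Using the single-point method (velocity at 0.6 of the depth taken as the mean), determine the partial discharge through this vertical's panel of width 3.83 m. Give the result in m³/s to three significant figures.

v̄ = v₀.₆ = 0.927 m/s
q = v̄ × d × w = 0.9270 × 0.91 × 3.83 = 3.231 m³/s

3.23 m³/s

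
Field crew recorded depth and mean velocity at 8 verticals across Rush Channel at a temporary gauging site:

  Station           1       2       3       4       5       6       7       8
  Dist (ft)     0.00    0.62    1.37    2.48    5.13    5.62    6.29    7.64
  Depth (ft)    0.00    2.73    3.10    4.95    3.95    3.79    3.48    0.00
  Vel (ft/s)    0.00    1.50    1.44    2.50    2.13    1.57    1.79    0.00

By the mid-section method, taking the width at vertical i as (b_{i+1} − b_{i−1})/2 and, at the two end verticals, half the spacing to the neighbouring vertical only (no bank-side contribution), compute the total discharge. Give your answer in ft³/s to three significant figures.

53.2 ft³/s

w_2 = (1.37 − 0.00)/2 = 0.685 ft; q_2 = 1.50 × 2.73 × 0.685 = 2.805 ft³/s
w_3 = (2.48 − 0.62)/2 = 0.93 ft; q_3 = 1.44 × 3.10 × 0.93 = 4.152 ft³/s
w_4 = (5.13 − 1.37)/2 = 1.88 ft; q_4 = 2.50 × 4.95 × 1.88 = 23.27 ft³/s
w_5 = (5.62 − 2.48)/2 = 1.57 ft; q_5 = 2.13 × 3.95 × 1.57 = 13.21 ft³/s
w_6 = (6.29 − 5.13)/2 = 0.58 ft; q_6 = 1.57 × 3.79 × 0.58 = 3.451 ft³/s
w_7 = (7.64 − 5.62)/2 = 1.01 ft; q_7 = 1.79 × 3.48 × 1.01 = 6.291 ft³/s
Stations 1, 8 contribute zero (depth or velocity is 0).
Q = Σ qᵢ = 53.17 ft³/s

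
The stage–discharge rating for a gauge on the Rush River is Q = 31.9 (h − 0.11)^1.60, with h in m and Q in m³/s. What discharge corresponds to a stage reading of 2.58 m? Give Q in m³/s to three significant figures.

Q = 31.9 × (2.58 − 0.11)^1.60 = 31.9 × 2.47^1.60 = 135.6 m³/s

136 m³/s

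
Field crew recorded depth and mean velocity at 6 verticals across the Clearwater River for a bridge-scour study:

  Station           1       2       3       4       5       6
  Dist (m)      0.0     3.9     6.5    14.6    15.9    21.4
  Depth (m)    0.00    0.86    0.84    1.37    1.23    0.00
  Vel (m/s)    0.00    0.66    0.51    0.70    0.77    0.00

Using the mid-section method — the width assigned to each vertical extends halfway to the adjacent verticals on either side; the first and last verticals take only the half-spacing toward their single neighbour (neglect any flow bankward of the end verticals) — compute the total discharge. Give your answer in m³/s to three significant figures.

11.9 m³/s

w_2 = (6.5 − 0.0)/2 = 3.25 m; q_2 = 0.66 × 0.86 × 3.25 = 1.845 m³/s
w_3 = (14.6 − 3.9)/2 = 5.35 m; q_3 = 0.51 × 0.84 × 5.35 = 2.292 m³/s
w_4 = (15.9 − 6.5)/2 = 4.7 m; q_4 = 0.70 × 1.37 × 4.7 = 4.507 m³/s
w_5 = (21.4 − 14.6)/2 = 3.4 m; q_5 = 0.77 × 1.23 × 3.4 = 3.220 m³/s
Stations 1, 6 contribute zero (depth or velocity is 0).
Q = Σ qᵢ = 11.86 m³/s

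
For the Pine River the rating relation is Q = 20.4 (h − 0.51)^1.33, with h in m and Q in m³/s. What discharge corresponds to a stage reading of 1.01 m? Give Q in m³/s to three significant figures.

8.11 m³/s

Q = 20.4 × (1.01 − 0.51)^1.33 = 20.4 × 0.5^1.33 = 8.114 m³/s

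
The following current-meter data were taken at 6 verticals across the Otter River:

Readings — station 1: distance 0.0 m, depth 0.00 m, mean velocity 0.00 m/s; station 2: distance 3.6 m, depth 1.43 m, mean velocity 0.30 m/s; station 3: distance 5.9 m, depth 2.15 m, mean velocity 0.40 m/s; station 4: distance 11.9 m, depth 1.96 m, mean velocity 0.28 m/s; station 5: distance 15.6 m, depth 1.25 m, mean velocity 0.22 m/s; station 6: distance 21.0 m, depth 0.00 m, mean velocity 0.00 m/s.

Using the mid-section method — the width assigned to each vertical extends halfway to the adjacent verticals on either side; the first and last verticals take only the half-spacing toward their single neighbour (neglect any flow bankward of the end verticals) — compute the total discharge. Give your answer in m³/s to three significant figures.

8.75 m³/s

w_2 = (5.9 − 0.0)/2 = 2.95 m; q_2 = 0.30 × 1.43 × 2.95 = 1.266 m³/s
w_3 = (11.9 − 3.6)/2 = 4.15 m; q_3 = 0.40 × 2.15 × 4.15 = 3.569 m³/s
w_4 = (15.6 − 5.9)/2 = 4.85 m; q_4 = 0.28 × 1.96 × 4.85 = 2.662 m³/s
w_5 = (21.0 − 11.9)/2 = 4.55 m; q_5 = 0.22 × 1.25 × 4.55 = 1.251 m³/s
Stations 1, 6 contribute zero (depth or velocity is 0).
Q = Σ qᵢ = 8.747 m³/s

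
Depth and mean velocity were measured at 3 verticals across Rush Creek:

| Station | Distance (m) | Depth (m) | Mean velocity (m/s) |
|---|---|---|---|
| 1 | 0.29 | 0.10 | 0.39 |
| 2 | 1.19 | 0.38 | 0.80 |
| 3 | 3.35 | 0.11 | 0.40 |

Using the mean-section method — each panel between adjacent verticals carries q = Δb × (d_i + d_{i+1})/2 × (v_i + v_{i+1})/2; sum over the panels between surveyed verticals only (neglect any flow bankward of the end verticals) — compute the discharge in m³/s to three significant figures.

0.446 m³/s

Panel 1-2: Δb = 0.9 m, d̄ = (0.10+0.38)/2 = 0.24, v̄ = (0.39+0.80)/2 = 0.595 → q = 0.9×0.24×0.595 = 0.1285 m³/s
Panel 2-3: Δb = 2.16 m, d̄ = (0.38+0.11)/2 = 0.245, v̄ = (0.80+0.40)/2 = 0.6 → q = 2.16×0.245×0.6 = 0.3175 m³/s
Q = Σ q = 0.4460 m³/s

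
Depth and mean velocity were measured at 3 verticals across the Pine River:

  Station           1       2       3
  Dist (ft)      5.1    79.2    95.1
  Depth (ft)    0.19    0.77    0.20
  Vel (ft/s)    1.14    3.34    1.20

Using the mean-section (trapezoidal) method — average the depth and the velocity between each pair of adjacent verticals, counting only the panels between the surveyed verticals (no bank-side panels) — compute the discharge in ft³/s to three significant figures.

97.2 ft³/s

Panel 1-2: Δb = 74.1 ft, d̄ = (0.19+0.77)/2 = 0.48, v̄ = (1.14+3.34)/2 = 2.24 → q = 74.1×0.48×2.24 = 79.67 ft³/s
Panel 2-3: Δb = 15.9 ft, d̄ = (0.77+0.20)/2 = 0.485, v̄ = (3.34+1.20)/2 = 2.27 → q = 15.9×0.485×2.27 = 17.51 ft³/s
Q = Σ q = 97.18 ft³/s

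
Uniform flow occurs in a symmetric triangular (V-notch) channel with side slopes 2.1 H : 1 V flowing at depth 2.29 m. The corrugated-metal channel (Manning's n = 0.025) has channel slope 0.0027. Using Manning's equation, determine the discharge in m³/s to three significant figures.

23.4 m³/s

A = z·y² = 2.1×2.29² = 11.01 m²
P = 2y√(1+z²) = 2×2.29×√(1+2.1²) = 10.65 m
R = A/P = 11.01/10.65 = 1.034 m
Q = (1/n)·A·R^(2/3)·S^(1/2) = (1/0.025) × 11.01 × 1.034^(2/3) × 0.0027^(1/2) = 23.40 m³/s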